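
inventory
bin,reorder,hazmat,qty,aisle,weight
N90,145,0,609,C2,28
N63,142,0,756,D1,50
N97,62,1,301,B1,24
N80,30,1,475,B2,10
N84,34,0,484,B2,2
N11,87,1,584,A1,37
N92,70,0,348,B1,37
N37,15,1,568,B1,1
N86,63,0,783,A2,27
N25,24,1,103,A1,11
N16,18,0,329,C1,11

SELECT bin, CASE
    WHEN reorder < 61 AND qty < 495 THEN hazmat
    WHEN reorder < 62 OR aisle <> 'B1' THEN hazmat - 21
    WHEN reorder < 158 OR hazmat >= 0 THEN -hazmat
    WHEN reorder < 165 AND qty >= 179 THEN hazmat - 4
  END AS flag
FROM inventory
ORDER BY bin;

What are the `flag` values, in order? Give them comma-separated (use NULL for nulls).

-20, 0, 1, -20, -21, 1, 0, -21, -21, 0, -1

bin=N11: reorder < 62 OR aisle <> 'B1' → -20
bin=N16: reorder < 61 AND qty < 495 → 0
bin=N25: reorder < 61 AND qty < 495 → 1
bin=N37: reorder < 62 OR aisle <> 'B1' → -20
bin=N63: reorder < 62 OR aisle <> 'B1' → -21
bin=N80: reorder < 61 AND qty < 495 → 1
bin=N84: reorder < 61 AND qty < 495 → 0
bin=N86: reorder < 62 OR aisle <> 'B1' → -21
bin=N90: reorder < 62 OR aisle <> 'B1' → -21
bin=N92: reorder < 158 OR hazmat >= 0 → 0
bin=N97: reorder < 158 OR hazmat >= 0 → -1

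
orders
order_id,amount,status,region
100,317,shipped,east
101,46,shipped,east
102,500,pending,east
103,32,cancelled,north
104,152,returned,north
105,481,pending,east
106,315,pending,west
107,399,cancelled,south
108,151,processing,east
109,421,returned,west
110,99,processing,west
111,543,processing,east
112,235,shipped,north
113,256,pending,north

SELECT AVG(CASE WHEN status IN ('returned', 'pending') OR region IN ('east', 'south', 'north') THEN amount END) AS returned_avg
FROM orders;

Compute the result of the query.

296

order_id=100: ✓ → 317
order_id=101: ✓ → 46
order_id=102: ✓ → 500
order_id=103: ✓ → 32
order_id=104: ✓ → 152
order_id=105: ✓ → 481
order_id=106: ✓ → 315
order_id=107: ✓ → 399
order_id=108: ✓ → 151
order_id=109: ✓ → 421
order_id=110: ✗
order_id=111: ✓ → 543
order_id=112: ✓ → 235
order_id=113: ✓ → 256
returned_avg = (317 + 46 + 500 + 32 + 152 + 481 + 315 + 399 + 151 + 421 + 543 + 235 + 256) / 13 = 296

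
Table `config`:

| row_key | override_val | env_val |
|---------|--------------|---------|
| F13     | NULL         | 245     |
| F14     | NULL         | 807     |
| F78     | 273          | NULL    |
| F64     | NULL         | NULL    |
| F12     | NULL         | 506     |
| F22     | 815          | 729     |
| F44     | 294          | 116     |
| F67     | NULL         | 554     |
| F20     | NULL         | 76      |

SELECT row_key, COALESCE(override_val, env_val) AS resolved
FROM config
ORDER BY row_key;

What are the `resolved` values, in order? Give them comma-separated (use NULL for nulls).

506, 245, 807, 76, 815, 294, NULL, 554, 273

row_key=F12: override_val=NULL, env_val=506 → 506
row_key=F13: override_val=NULL, env_val=245 → 245
row_key=F14: override_val=NULL, env_val=807 → 807
row_key=F20: override_val=NULL, env_val=76 → 76
row_key=F22: override_val=815 → 815
row_key=F44: override_val=294 → 294
row_key=F64: override_val=NULL, env_val=NULL (all NULL) → NULL
row_key=F67: override_val=NULL, env_val=554 → 554
row_key=F78: override_val=273 → 273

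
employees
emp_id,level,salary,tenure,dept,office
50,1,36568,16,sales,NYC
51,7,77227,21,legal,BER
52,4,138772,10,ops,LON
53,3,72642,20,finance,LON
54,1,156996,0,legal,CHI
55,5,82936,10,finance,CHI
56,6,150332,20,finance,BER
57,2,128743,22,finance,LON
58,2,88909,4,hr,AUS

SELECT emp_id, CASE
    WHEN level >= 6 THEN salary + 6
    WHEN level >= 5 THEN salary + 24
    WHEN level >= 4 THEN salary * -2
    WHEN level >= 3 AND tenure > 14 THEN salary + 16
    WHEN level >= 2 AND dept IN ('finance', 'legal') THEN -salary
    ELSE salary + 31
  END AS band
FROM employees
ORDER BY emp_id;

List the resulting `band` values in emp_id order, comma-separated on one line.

emp_id=50: ELSE → 36599
emp_id=51: level >= 6 → 77233
emp_id=52: level >= 4 → -277544
emp_id=53: level >= 3 AND tenure > 14 → 72658
emp_id=54: ELSE → 157027
emp_id=55: level >= 5 → 82960
emp_id=56: level >= 6 → 150338
emp_id=57: level >= 2 AND dept IN ('finance', 'legal') → -128743
emp_id=58: ELSE → 88940

36599, 77233, -277544, 72658, 157027, 82960, 150338, -128743, 88940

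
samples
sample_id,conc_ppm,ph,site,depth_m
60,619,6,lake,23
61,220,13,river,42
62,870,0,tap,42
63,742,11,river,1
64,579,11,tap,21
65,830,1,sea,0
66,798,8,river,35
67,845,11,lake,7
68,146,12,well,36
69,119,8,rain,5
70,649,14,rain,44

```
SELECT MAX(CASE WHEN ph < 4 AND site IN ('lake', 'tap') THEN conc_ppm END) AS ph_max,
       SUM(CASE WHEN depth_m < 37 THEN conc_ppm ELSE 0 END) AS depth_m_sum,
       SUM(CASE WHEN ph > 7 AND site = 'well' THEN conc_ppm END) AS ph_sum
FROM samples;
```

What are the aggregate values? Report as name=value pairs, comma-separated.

[ph_max: ph < 4 AND site IN ('lake', 'tap')]
sample_id=60: ✗
sample_id=61: ✗
sample_id=62: ✓ → 870
sample_id=63: ✗
sample_id=64: ✗
sample_id=65: ✗
sample_id=66: ✗
sample_id=67: ✗
sample_id=68: ✗
sample_id=69: ✗
sample_id=70: ✗
ph_max = MAX(870) = 870
—
[depth_m_sum: depth_m < 37]
sample_id=60: ✓ → 619
sample_id=61: ✗
sample_id=62: ✗
sample_id=63: ✓ → 742
sample_id=64: ✓ → 579
sample_id=65: ✓ → 830
sample_id=66: ✓ → 798
sample_id=67: ✓ → 845
sample_id=68: ✓ → 146
sample_id=69: ✓ → 119
sample_id=70: ✗
depth_m_sum = 619 + 742 + 579 + 830 + 798 + 845 + 146 + 119 = 4678
—
[ph_sum: ph > 7 AND site = 'well']
sample_id=60: ✗
sample_id=61: ✗
sample_id=62: ✗
sample_id=63: ✗
sample_id=64: ✗
sample_id=65: ✗
sample_id=66: ✗
sample_id=67: ✗
sample_id=68: ✓ → 146
sample_id=69: ✗
sample_id=70: ✗
ph_sum = 146

ph_max=870, depth_m_sum=4678, ph_sum=146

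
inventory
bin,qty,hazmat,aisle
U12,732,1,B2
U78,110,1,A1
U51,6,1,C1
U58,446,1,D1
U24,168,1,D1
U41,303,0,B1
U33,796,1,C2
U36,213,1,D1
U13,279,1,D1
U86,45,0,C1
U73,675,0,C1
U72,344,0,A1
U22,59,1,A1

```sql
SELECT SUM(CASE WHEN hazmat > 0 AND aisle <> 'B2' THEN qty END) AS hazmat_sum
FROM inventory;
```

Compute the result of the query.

2077

bin=U12: ✗
bin=U78: ✓ → 110
bin=U51: ✓ → 6
bin=U58: ✓ → 446
bin=U24: ✓ → 168
bin=U41: ✗
bin=U33: ✓ → 796
bin=U36: ✓ → 213
bin=U13: ✓ → 279
bin=U86: ✗
bin=U73: ✗
bin=U72: ✗
bin=U22: ✓ → 59
hazmat_sum = 110 + 6 + 446 + 168 + 796 + 213 + 279 + 59 = 2077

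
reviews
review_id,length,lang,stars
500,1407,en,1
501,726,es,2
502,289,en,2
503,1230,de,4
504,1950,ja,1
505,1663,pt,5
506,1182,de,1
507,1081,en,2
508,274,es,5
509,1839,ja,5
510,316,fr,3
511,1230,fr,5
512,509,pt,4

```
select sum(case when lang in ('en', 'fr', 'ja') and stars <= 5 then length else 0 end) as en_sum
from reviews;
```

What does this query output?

8112

review_id=500: ✓ → 1407
review_id=501: ✗
review_id=502: ✓ → 289
review_id=503: ✗
review_id=504: ✓ → 1950
review_id=505: ✗
review_id=506: ✗
review_id=507: ✓ → 1081
review_id=508: ✗
review_id=509: ✓ → 1839
review_id=510: ✓ → 316
review_id=511: ✓ → 1230
review_id=512: ✗
en_sum = 1407 + 289 + 1950 + 1081 + 1839 + 316 + 1230 = 8112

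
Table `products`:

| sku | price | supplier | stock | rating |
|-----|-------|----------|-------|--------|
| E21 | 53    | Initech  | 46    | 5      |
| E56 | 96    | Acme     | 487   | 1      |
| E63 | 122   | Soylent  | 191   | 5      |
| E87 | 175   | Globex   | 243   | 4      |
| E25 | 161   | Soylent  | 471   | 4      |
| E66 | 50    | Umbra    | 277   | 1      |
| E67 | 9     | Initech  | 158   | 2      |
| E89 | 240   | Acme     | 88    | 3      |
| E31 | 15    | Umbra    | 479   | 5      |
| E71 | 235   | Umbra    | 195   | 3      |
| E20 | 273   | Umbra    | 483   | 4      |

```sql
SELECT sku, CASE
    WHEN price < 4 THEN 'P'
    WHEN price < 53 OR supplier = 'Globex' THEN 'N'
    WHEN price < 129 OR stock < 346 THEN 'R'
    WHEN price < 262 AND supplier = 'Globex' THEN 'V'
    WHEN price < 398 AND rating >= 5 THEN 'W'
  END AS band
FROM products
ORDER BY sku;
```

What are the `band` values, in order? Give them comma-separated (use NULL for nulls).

NULL, R, NULL, N, R, R, N, N, R, N, R

sku=E20: (no match → NULL) → NULL
sku=E21: price < 129 OR stock < 346 → R
sku=E25: (no match → NULL) → NULL
sku=E31: price < 53 OR supplier = 'Globex' → N
sku=E56: price < 129 OR stock < 346 → R
sku=E63: price < 129 OR stock < 346 → R
sku=E66: price < 53 OR supplier = 'Globex' → N
sku=E67: price < 53 OR supplier = 'Globex' → N
sku=E71: price < 129 OR stock < 346 → R
sku=E87: price < 53 OR supplier = 'Globex' → N
sku=E89: price < 129 OR stock < 346 → R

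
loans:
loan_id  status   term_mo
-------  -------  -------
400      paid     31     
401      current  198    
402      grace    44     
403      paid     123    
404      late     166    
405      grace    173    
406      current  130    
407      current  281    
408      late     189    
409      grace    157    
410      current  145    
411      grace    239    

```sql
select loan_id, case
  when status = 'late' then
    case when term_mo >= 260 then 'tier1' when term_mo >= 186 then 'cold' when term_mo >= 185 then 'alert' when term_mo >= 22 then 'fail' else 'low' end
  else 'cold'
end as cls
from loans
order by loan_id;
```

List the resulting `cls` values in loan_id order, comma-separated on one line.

loan_id=400: status='paid' → outer ELSE → cold
loan_id=401: status='current' → outer ELSE → cold
loan_id=402: status='grace' → outer ELSE → cold
loan_id=403: status='paid' → outer ELSE → cold
loan_id=404: status='late' → inner[term_mo >= 22] → fail
loan_id=405: status='grace' → outer ELSE → cold
loan_id=406: status='current' → outer ELSE → cold
loan_id=407: status='current' → outer ELSE → cold
loan_id=408: status='late' → inner[term_mo >= 186] → cold
loan_id=409: status='grace' → outer ELSE → cold
loan_id=410: status='current' → outer ELSE → cold
loan_id=411: status='grace' → outer ELSE → cold

cold, cold, cold, cold, fail, cold, cold, cold, cold, cold, cold, cold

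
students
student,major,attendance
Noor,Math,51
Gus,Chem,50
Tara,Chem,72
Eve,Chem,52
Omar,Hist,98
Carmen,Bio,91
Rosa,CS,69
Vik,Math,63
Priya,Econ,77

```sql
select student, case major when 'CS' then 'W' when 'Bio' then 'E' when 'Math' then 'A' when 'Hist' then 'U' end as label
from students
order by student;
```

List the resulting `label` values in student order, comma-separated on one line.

student=Carmen: major='Bio' → E
student=Eve: (no match → NULL) → NULL
student=Gus: (no match → NULL) → NULL
student=Noor: major='Math' → A
student=Omar: major='Hist' → U
student=Priya: (no match → NULL) → NULL
student=Rosa: major='CS' → W
student=Tara: (no match → NULL) → NULL
student=Vik: major='Math' → A

E, NULL, NULL, A, U, NULL, W, NULL, A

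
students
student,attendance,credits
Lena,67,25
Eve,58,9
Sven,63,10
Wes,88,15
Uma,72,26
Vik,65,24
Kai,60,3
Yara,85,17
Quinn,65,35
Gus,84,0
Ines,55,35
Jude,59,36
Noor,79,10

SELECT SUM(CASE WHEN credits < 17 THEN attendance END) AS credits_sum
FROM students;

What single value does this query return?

432

student=Lena: ✗
student=Eve: ✓ → 58
student=Sven: ✓ → 63
student=Wes: ✓ → 88
student=Uma: ✗
student=Vik: ✗
student=Kai: ✓ → 60
student=Yara: ✗
student=Quinn: ✗
student=Gus: ✓ → 84
student=Ines: ✗
student=Jude: ✗
student=Noor: ✓ → 79
credits_sum = 58 + 63 + 88 + 60 + 84 + 79 = 432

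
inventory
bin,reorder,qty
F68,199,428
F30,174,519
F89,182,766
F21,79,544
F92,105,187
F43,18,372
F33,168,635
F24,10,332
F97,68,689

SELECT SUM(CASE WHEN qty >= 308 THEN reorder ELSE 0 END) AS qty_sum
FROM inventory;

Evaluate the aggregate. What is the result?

898

bin=F68: ✓ → 199
bin=F30: ✓ → 174
bin=F89: ✓ → 182
bin=F21: ✓ → 79
bin=F92: ✗
bin=F43: ✓ → 18
bin=F33: ✓ → 168
bin=F24: ✓ → 10
bin=F97: ✓ → 68
qty_sum = 199 + 174 + 182 + 79 + 18 + 168 + 10 + 68 = 898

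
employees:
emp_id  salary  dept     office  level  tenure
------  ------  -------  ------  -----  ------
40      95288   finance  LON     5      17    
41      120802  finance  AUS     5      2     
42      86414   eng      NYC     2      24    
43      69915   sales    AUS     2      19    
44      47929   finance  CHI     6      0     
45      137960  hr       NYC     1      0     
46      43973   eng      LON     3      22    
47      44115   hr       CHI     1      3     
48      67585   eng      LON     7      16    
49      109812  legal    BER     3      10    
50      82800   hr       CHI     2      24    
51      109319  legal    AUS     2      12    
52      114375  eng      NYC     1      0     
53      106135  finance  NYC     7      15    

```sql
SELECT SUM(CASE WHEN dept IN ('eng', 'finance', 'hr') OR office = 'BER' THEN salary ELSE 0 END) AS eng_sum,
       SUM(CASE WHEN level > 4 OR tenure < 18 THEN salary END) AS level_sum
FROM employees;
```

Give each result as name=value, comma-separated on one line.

[eng_sum: dept IN ('eng', 'finance', 'hr') OR office = 'BER']
emp_id=40: ✓ → 95288
emp_id=41: ✓ → 120802
emp_id=42: ✓ → 86414
emp_id=43: ✗
emp_id=44: ✓ → 47929
emp_id=45: ✓ → 137960
emp_id=46: ✓ → 43973
emp_id=47: ✓ → 44115
emp_id=48: ✓ → 67585
emp_id=49: ✓ → 109812
emp_id=50: ✓ → 82800
emp_id=51: ✗
emp_id=52: ✓ → 114375
emp_id=53: ✓ → 106135
eng_sum = 95288 + 120802 + 86414 + 47929 + 137960 + 43973 + 44115 + 67585 + 109812 + 82800 + 114375 + 106135 = 1057188
—
[level_sum: level > 4 OR tenure < 18]
emp_id=40: ✓ → 95288
emp_id=41: ✓ → 120802
emp_id=42: ✗
emp_id=43: ✗
emp_id=44: ✓ → 47929
emp_id=45: ✓ → 137960
emp_id=46: ✗
emp_id=47: ✓ → 44115
emp_id=48: ✓ → 67585
emp_id=49: ✓ → 109812
emp_id=50: ✗
emp_id=51: ✓ → 109319
emp_id=52: ✓ → 114375
emp_id=53: ✓ → 106135
level_sum = 95288 + 120802 + 47929 + 137960 + 44115 + 67585 + 109812 + 109319 + 114375 + 106135 = 953320

eng_sum=1057188, level_sum=953320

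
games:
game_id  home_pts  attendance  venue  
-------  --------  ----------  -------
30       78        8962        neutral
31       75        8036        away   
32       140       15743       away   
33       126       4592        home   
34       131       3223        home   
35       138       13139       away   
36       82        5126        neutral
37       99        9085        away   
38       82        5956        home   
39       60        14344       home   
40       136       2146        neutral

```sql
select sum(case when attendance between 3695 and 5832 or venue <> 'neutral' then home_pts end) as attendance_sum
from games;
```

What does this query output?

933

game_id=30: ✗
game_id=31: ✓ → 75
game_id=32: ✓ → 140
game_id=33: ✓ → 126
game_id=34: ✓ → 131
game_id=35: ✓ → 138
game_id=36: ✓ → 82
game_id=37: ✓ → 99
game_id=38: ✓ → 82
game_id=39: ✓ → 60
game_id=40: ✗
attendance_sum = 75 + 140 + 126 + 131 + 138 + 82 + 99 + 82 + 60 = 933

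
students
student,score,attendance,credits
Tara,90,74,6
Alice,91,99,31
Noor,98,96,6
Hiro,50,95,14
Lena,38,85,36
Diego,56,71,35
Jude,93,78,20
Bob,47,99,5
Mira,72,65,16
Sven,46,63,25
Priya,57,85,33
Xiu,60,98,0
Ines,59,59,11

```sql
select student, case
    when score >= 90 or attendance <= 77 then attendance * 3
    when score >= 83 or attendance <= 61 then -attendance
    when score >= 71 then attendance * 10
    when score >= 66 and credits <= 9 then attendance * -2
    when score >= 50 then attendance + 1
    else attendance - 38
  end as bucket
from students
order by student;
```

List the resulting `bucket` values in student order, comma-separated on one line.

student=Alice: score >= 90 or attendance <= 77 → 297
student=Bob: ELSE → 61
student=Diego: score >= 90 or attendance <= 77 → 213
student=Hiro: score >= 50 → 96
student=Ines: score >= 90 or attendance <= 77 → 177
student=Jude: score >= 90 or attendance <= 77 → 234
student=Lena: ELSE → 47
student=Mira: score >= 90 or attendance <= 77 → 195
student=Noor: score >= 90 or attendance <= 77 → 288
student=Priya: score >= 50 → 86
student=Sven: score >= 90 or attendance <= 77 → 189
student=Tara: score >= 90 or attendance <= 77 → 222
student=Xiu: score >= 50 → 99

297, 61, 213, 96, 177, 234, 47, 195, 288, 86, 189, 222, 99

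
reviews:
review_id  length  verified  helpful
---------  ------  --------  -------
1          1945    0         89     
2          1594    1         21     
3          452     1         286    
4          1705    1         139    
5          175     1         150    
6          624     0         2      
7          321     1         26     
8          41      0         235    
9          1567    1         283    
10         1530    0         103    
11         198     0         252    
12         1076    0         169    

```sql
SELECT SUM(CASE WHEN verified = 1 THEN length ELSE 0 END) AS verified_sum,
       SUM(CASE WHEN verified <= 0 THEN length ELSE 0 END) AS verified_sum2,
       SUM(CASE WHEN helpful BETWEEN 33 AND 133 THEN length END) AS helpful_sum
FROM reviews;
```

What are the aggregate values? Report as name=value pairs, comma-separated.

[verified_sum: verified = 1]
review_id=1: ✗
review_id=2: ✓ → 1594
review_id=3: ✓ → 452
review_id=4: ✓ → 1705
review_id=5: ✓ → 175
review_id=6: ✗
review_id=7: ✓ → 321
review_id=8: ✗
review_id=9: ✓ → 1567
review_id=10: ✗
review_id=11: ✗
review_id=12: ✗
verified_sum = 1594 + 452 + 1705 + 175 + 321 + 1567 = 5814
—
[verified_sum2: verified <= 0]
review_id=1: ✓ → 1945
review_id=2: ✗
review_id=3: ✗
review_id=4: ✗
review_id=5: ✗
review_id=6: ✓ → 624
review_id=7: ✗
review_id=8: ✓ → 41
review_id=9: ✗
review_id=10: ✓ → 1530
review_id=11: ✓ → 198
review_id=12: ✓ → 1076
verified_sum2 = 1945 + 624 + 41 + 1530 + 198 + 1076 = 5414
—
[helpful_sum: helpful BETWEEN 33 AND 133]
review_id=1: ✓ → 1945
review_id=2: ✗
review_id=3: ✗
review_id=4: ✗
review_id=5: ✗
review_id=6: ✗
review_id=7: ✗
review_id=8: ✗
review_id=9: ✗
review_id=10: ✓ → 1530
review_id=11: ✗
review_id=12: ✗
helpful_sum = 1945 + 1530 = 3475

verified_sum=5814, verified_sum2=5414, helpful_sum=3475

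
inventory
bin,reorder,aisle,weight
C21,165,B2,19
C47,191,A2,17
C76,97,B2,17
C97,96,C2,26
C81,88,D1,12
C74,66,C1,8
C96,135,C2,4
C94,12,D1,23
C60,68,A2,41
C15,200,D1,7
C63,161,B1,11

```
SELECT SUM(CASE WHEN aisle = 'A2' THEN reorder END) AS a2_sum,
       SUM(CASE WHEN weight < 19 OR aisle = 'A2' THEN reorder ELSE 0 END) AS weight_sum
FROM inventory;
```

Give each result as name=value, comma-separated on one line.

a2_sum=259, weight_sum=1006

[a2_sum: aisle = 'A2']
bin=C21: ✗
bin=C47: ✓ → 191
bin=C76: ✗
bin=C97: ✗
bin=C81: ✗
bin=C74: ✗
bin=C96: ✗
bin=C94: ✗
bin=C60: ✓ → 68
bin=C15: ✗
bin=C63: ✗
a2_sum = 191 + 68 = 259
—
[weight_sum: weight < 19 OR aisle = 'A2']
bin=C21: ✗
bin=C47: ✓ → 191
bin=C76: ✓ → 97
bin=C97: ✗
bin=C81: ✓ → 88
bin=C74: ✓ → 66
bin=C96: ✓ → 135
bin=C94: ✗
bin=C60: ✓ → 68
bin=C15: ✓ → 200
bin=C63: ✓ → 161
weight_sum = 191 + 97 + 88 + 66 + 135 + 68 + 200 + 161 = 1006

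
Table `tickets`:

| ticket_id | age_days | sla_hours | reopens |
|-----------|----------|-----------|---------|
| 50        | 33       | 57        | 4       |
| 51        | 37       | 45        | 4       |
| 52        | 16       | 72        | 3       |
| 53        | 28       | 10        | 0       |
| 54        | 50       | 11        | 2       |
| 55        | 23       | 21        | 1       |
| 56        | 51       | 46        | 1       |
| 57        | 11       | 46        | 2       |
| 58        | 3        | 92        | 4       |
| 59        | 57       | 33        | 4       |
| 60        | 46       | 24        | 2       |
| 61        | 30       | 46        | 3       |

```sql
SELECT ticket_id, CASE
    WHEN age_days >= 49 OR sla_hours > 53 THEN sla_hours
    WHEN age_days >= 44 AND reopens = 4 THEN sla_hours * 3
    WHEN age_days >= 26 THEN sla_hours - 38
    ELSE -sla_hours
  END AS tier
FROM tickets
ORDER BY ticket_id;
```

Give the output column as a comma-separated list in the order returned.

ticket_id=50: age_days >= 49 OR sla_hours > 53 → 57
ticket_id=51: age_days >= 26 → 7
ticket_id=52: age_days >= 49 OR sla_hours > 53 → 72
ticket_id=53: age_days >= 26 → -28
ticket_id=54: age_days >= 49 OR sla_hours > 53 → 11
ticket_id=55: ELSE → -21
ticket_id=56: age_days >= 49 OR sla_hours > 53 → 46
ticket_id=57: ELSE → -46
ticket_id=58: age_days >= 49 OR sla_hours > 53 → 92
ticket_id=59: age_days >= 49 OR sla_hours > 53 → 33
ticket_id=60: age_days >= 26 → -14
ticket_id=61: age_days >= 26 → 8

57, 7, 72, -28, 11, -21, 46, -46, 92, 33, -14, 8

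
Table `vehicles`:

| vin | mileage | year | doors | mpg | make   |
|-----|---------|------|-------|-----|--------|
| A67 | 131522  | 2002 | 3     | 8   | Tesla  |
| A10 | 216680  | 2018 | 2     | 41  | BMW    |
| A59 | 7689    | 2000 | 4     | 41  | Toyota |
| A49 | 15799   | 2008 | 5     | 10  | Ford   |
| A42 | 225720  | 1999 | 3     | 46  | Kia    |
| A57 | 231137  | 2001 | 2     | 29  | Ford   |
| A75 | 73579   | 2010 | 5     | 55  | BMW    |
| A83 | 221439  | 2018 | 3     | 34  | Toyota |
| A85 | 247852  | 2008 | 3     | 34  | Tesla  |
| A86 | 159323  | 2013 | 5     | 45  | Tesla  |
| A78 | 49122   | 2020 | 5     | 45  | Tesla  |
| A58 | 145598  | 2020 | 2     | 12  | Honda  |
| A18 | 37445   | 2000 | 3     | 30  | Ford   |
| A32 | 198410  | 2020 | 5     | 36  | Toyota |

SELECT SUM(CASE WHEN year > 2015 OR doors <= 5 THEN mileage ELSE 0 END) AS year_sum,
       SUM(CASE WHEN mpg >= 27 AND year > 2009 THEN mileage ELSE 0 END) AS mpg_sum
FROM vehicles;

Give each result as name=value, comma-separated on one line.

year_sum=1961315, mpg_sum=918553

[year_sum: year > 2015 OR doors <= 5]
vin=A67: ✓ → 131522
vin=A10: ✓ → 216680
vin=A59: ✓ → 7689
vin=A49: ✓ → 15799
vin=A42: ✓ → 225720
vin=A57: ✓ → 231137
vin=A75: ✓ → 73579
vin=A83: ✓ → 221439
vin=A85: ✓ → 247852
vin=A86: ✓ → 159323
vin=A78: ✓ → 49122
vin=A58: ✓ → 145598
vin=A18: ✓ → 37445
vin=A32: ✓ → 198410
year_sum = 131522 + 216680 + 7689 + 15799 + 225720 + 231137 + 73579 + 221439 + 247852 + 159323 + 49122 + 145598 + 37445 + 198410 = 1961315
—
[mpg_sum: mpg >= 27 AND year > 2009]
vin=A67: ✗
vin=A10: ✓ → 216680
vin=A59: ✗
vin=A49: ✗
vin=A42: ✗
vin=A57: ✗
vin=A75: ✓ → 73579
vin=A83: ✓ → 221439
vin=A85: ✗
vin=A86: ✓ → 159323
vin=A78: ✓ → 49122
vin=A58: ✗
vin=A18: ✗
vin=A32: ✓ → 198410
mpg_sum = 216680 + 73579 + 221439 + 159323 + 49122 + 198410 = 918553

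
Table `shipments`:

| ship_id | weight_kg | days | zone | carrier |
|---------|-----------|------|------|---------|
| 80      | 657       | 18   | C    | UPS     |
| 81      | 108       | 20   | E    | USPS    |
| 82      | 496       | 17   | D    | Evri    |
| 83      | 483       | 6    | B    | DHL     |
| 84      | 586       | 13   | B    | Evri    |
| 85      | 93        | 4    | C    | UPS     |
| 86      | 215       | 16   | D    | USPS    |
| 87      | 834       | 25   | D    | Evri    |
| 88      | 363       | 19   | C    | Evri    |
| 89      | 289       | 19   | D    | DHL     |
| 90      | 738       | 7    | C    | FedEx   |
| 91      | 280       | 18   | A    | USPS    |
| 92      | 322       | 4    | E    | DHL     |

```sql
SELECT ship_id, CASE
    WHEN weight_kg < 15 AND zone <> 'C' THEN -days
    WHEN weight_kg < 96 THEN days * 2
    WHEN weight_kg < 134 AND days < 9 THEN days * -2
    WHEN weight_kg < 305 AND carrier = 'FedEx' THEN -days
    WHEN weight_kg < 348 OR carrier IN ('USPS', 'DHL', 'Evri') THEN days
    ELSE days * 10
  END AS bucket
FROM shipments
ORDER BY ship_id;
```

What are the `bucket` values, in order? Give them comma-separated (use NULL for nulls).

ship_id=80: ELSE → 180
ship_id=81: weight_kg < 348 OR carrier IN ('USPS', 'DHL', 'Evri') → 20
ship_id=82: weight_kg < 348 OR carrier IN ('USPS', 'DHL', 'Evri') → 17
ship_id=83: weight_kg < 348 OR carrier IN ('USPS', 'DHL', 'Evri') → 6
ship_id=84: weight_kg < 348 OR carrier IN ('USPS', 'DHL', 'Evri') → 13
ship_id=85: weight_kg < 96 → 8
ship_id=86: weight_kg < 348 OR carrier IN ('USPS', 'DHL', 'Evri') → 16
ship_id=87: weight_kg < 348 OR carrier IN ('USPS', 'DHL', 'Evri') → 25
ship_id=88: weight_kg < 348 OR carrier IN ('USPS', 'DHL', 'Evri') → 19
ship_id=89: weight_kg < 348 OR carrier IN ('USPS', 'DHL', 'Evri') → 19
ship_id=90: ELSE → 70
ship_id=91: weight_kg < 348 OR carrier IN ('USPS', 'DHL', 'Evri') → 18
ship_id=92: weight_kg < 348 OR carrier IN ('USPS', 'DHL', 'Evri') → 4

180, 20, 17, 6, 13, 8, 16, 25, 19, 19, 70, 18, 4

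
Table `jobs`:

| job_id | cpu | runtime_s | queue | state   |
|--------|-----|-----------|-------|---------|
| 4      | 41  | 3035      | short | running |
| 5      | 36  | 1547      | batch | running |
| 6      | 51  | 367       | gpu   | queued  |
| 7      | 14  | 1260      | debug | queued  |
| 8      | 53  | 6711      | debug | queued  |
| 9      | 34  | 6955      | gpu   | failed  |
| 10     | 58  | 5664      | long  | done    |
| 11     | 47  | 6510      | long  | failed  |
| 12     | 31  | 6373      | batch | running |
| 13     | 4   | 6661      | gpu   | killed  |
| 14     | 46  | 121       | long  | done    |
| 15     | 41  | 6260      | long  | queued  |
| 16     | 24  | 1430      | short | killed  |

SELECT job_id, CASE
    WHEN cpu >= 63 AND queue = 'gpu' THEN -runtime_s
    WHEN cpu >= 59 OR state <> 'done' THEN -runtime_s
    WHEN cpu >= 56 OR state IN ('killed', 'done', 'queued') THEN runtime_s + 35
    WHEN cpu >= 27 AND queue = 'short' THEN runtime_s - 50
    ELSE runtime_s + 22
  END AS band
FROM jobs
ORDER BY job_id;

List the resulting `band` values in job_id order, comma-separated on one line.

job_id=4: cpu >= 59 OR state <> 'done' → -3035
job_id=5: cpu >= 59 OR state <> 'done' → -1547
job_id=6: cpu >= 59 OR state <> 'done' → -367
job_id=7: cpu >= 59 OR state <> 'done' → -1260
job_id=8: cpu >= 59 OR state <> 'done' → -6711
job_id=9: cpu >= 59 OR state <> 'done' → -6955
job_id=10: cpu >= 56 OR state IN ('killed', 'done', 'queued') → 5699
job_id=11: cpu >= 59 OR state <> 'done' → -6510
job_id=12: cpu >= 59 OR state <> 'done' → -6373
job_id=13: cpu >= 59 OR state <> 'done' → -6661
job_id=14: cpu >= 56 OR state IN ('killed', 'done', 'queued') → 156
job_id=15: cpu >= 59 OR state <> 'done' → -6260
job_id=16: cpu >= 59 OR state <> 'done' → -1430

-3035, -1547, -367, -1260, -6711, -6955, 5699, -6510, -6373, -6661, 156, -6260, -1430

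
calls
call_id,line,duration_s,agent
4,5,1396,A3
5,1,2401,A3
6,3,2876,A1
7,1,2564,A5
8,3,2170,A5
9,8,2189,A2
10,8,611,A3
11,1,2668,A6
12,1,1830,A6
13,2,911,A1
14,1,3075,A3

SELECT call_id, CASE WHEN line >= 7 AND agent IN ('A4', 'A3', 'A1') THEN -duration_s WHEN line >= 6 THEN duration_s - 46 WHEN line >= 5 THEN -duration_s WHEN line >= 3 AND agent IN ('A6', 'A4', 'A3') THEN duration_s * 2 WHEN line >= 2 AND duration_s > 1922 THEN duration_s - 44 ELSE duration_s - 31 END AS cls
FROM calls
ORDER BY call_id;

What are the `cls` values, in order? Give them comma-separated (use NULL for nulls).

call_id=4: line >= 5 → -1396
call_id=5: ELSE → 2370
call_id=6: line >= 2 AND duration_s > 1922 → 2832
call_id=7: ELSE → 2533
call_id=8: line >= 2 AND duration_s > 1922 → 2126
call_id=9: line >= 6 → 2143
call_id=10: line >= 7 AND agent IN ('A4', 'A3', 'A1') → -611
call_id=11: ELSE → 2637
call_id=12: ELSE → 1799
call_id=13: ELSE → 880
call_id=14: ELSE → 3044

-1396, 2370, 2832, 2533, 2126, 2143, -611, 2637, 1799, 880, 3044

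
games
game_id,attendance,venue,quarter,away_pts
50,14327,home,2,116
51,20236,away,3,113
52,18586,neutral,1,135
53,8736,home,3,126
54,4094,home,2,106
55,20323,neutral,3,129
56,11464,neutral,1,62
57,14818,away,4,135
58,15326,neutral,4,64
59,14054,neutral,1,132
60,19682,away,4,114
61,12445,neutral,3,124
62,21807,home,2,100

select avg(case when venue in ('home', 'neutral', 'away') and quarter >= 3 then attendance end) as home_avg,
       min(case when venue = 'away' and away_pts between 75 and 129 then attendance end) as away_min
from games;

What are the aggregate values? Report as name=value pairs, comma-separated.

[home_avg: venue in ('home', 'neutral', 'away') and quarter >= 3]
game_id=50: ✗
game_id=51: ✓ → 20236
game_id=52: ✗
game_id=53: ✓ → 8736
game_id=54: ✗
game_id=55: ✓ → 20323
game_id=56: ✗
game_id=57: ✓ → 14818
game_id=58: ✓ → 15326
game_id=59: ✗
game_id=60: ✓ → 19682
game_id=61: ✓ → 12445
game_id=62: ✗
home_avg = (20236 + 8736 + 20323 + 14818 + 15326 + 19682 + 12445) / 7 = 15938
—
[away_min: venue = 'away' and away_pts between 75 and 129]
game_id=50: ✗
game_id=51: ✓ → 20236
game_id=52: ✗
game_id=53: ✗
game_id=54: ✗
game_id=55: ✗
game_id=56: ✗
game_id=57: ✗
game_id=58: ✗
game_id=59: ✗
game_id=60: ✓ → 19682
game_id=61: ✗
game_id=62: ✗
away_min = MIN(20236, 19682) = 19682

home_avg=15938, away_min=19682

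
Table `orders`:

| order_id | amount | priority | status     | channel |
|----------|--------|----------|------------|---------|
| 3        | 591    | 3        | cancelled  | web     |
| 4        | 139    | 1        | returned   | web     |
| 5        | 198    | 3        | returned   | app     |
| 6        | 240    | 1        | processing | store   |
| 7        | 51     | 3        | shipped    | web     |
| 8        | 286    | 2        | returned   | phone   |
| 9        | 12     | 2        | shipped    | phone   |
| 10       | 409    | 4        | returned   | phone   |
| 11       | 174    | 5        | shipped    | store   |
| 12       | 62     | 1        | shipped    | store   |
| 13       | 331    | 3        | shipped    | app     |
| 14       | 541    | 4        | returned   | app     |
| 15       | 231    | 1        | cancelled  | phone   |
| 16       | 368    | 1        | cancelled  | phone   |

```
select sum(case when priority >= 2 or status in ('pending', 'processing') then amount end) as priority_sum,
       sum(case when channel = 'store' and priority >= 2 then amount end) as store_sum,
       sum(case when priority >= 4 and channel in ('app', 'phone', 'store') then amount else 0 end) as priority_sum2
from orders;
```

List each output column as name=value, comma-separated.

[priority_sum: priority >= 2 or status in ('pending', 'processing')]
order_id=3: ✓ → 591
order_id=4: ✗
order_id=5: ✓ → 198
order_id=6: ✓ → 240
order_id=7: ✓ → 51
order_id=8: ✓ → 286
order_id=9: ✓ → 12
order_id=10: ✓ → 409
order_id=11: ✓ → 174
order_id=12: ✗
order_id=13: ✓ → 331
order_id=14: ✓ → 541
order_id=15: ✗
order_id=16: ✗
priority_sum = 591 + 198 + 240 + 51 + 286 + 12 + 409 + 174 + 331 + 541 = 2833
—
[store_sum: channel = 'store' and priority >= 2]
order_id=3: ✗
order_id=4: ✗
order_id=5: ✗
order_id=6: ✗
order_id=7: ✗
order_id=8: ✗
order_id=9: ✗
order_id=10: ✗
order_id=11: ✓ → 174
order_id=12: ✗
order_id=13: ✗
order_id=14: ✗
order_id=15: ✗
order_id=16: ✗
store_sum = 174
—
[priority_sum2: priority >= 4 and channel in ('app', 'phone', 'store')]
order_id=3: ✗
order_id=4: ✗
order_id=5: ✗
order_id=6: ✗
order_id=7: ✗
order_id=8: ✗
order_id=9: ✗
order_id=10: ✓ → 409
order_id=11: ✓ → 174
order_id=12: ✗
order_id=13: ✗
order_id=14: ✓ → 541
order_id=15: ✗
order_id=16: ✗
priority_sum2 = 409 + 174 + 541 = 1124

priority_sum=2833, store_sum=174, priority_sum2=1124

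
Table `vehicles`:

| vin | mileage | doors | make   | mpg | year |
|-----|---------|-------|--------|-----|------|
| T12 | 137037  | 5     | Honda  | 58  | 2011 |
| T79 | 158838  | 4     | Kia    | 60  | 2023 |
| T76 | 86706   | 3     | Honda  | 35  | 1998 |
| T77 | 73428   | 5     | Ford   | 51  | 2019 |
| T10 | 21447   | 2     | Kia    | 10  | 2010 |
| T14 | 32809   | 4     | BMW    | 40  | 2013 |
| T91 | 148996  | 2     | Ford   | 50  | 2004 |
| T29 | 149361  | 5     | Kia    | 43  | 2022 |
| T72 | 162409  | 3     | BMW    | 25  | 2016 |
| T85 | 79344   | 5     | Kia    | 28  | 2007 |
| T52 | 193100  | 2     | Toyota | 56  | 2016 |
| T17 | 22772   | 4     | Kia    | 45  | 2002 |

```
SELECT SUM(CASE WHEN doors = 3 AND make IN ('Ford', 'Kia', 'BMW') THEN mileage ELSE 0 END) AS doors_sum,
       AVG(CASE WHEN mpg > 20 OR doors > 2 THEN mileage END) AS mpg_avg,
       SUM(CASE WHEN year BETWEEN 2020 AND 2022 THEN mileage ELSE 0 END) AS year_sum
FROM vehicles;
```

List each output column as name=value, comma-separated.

doors_sum=162409, mpg_avg=113163.6363636364, year_sum=149361

[doors_sum: doors = 3 AND make IN ('Ford', 'Kia', 'BMW')]
vin=T12: ✗
vin=T79: ✗
vin=T76: ✗
vin=T77: ✗
vin=T10: ✗
vin=T14: ✗
vin=T91: ✗
vin=T29: ✗
vin=T72: ✓ → 162409
vin=T85: ✗
vin=T52: ✗
vin=T17: ✗
doors_sum = 162409
—
[mpg_avg: mpg > 20 OR doors > 2]
vin=T12: ✓ → 137037
vin=T79: ✓ → 158838
vin=T76: ✓ → 86706
vin=T77: ✓ → 73428
vin=T10: ✗
vin=T14: ✓ → 32809
vin=T91: ✓ → 148996
vin=T29: ✓ → 149361
vin=T72: ✓ → 162409
vin=T85: ✓ → 79344
vin=T52: ✓ → 193100
vin=T17: ✓ → 22772
mpg_avg = (137037 + 158838 + 86706 + 73428 + 32809 + 148996 + 149361 + 162409 + 79344 + 193100 + 22772) / 11 = 113163.6363636364
—
[year_sum: year BETWEEN 2020 AND 2022]
vin=T12: ✗
vin=T79: ✗
vin=T76: ✗
vin=T77: ✗
vin=T10: ✗
vin=T14: ✗
vin=T91: ✗
vin=T29: ✓ → 149361
vin=T72: ✗
vin=T85: ✗
vin=T52: ✗
vin=T17: ✗
year_sum = 149361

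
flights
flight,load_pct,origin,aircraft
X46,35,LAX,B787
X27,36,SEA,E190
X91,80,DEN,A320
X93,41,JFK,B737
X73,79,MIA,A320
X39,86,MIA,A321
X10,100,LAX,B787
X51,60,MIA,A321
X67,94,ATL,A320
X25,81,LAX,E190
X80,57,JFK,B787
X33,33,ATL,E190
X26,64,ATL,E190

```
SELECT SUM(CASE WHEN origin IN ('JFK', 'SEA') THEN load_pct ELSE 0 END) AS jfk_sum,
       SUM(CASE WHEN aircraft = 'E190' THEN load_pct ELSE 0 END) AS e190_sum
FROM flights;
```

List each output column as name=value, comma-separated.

[jfk_sum: origin IN ('JFK', 'SEA')]
flight=X46: ✗
flight=X27: ✓ → 36
flight=X91: ✗
flight=X93: ✓ → 41
flight=X73: ✗
flight=X39: ✗
flight=X10: ✗
flight=X51: ✗
flight=X67: ✗
flight=X25: ✗
flight=X80: ✓ → 57
flight=X33: ✗
flight=X26: ✗
jfk_sum = 36 + 41 + 57 = 134
—
[e190_sum: aircraft = 'E190']
flight=X46: ✗
flight=X27: ✓ → 36
flight=X91: ✗
flight=X93: ✗
flight=X73: ✗
flight=X39: ✗
flight=X10: ✗
flight=X51: ✗
flight=X67: ✗
flight=X25: ✓ → 81
flight=X80: ✗
flight=X33: ✓ → 33
flight=X26: ✓ → 64
e190_sum = 36 + 81 + 33 + 64 = 214

jfk_sum=134, e190_sum=214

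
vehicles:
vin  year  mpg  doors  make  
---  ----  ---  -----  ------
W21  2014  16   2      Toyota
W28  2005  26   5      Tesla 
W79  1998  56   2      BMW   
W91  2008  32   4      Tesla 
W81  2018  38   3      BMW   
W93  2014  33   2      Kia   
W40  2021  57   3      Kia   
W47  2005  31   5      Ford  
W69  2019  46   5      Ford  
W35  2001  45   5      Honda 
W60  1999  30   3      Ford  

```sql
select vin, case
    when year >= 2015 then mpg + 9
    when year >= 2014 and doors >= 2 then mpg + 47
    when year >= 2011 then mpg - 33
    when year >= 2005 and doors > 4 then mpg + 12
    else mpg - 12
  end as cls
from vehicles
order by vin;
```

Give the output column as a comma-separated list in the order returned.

63, 38, 33, 66, 43, 18, 55, 44, 47, 20, 80

vin=W21: year >= 2014 and doors >= 2 → 63
vin=W28: year >= 2005 and doors > 4 → 38
vin=W35: ELSE → 33
vin=W40: year >= 2015 → 66
vin=W47: year >= 2005 and doors > 4 → 43
vin=W60: ELSE → 18
vin=W69: year >= 2015 → 55
vin=W79: ELSE → 44
vin=W81: year >= 2015 → 47
vin=W91: ELSE → 20
vin=W93: year >= 2014 and doors >= 2 → 80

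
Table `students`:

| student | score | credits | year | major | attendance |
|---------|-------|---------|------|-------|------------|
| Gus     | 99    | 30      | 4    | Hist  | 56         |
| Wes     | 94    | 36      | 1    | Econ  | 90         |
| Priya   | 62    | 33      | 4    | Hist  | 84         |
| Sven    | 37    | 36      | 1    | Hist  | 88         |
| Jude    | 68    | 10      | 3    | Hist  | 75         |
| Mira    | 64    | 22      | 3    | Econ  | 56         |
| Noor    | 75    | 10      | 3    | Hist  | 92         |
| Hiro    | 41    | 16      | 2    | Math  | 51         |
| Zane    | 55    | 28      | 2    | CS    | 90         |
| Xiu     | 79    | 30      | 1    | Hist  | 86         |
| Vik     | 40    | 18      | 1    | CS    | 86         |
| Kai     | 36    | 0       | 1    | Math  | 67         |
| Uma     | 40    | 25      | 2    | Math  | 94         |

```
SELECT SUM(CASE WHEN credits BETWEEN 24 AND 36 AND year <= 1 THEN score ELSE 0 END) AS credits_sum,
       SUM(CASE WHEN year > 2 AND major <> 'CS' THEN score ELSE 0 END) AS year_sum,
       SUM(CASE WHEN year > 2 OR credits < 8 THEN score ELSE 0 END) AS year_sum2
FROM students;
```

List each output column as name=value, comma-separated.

[credits_sum: credits BETWEEN 24 AND 36 AND year <= 1]
student=Gus: ✗
student=Wes: ✓ → 94
student=Priya: ✗
student=Sven: ✓ → 37
student=Jude: ✗
student=Mira: ✗
student=Noor: ✗
student=Hiro: ✗
student=Zane: ✗
student=Xiu: ✓ → 79
student=Vik: ✗
student=Kai: ✗
student=Uma: ✗
credits_sum = 94 + 37 + 79 = 210
—
[year_sum: year > 2 AND major <> 'CS']
student=Gus: ✓ → 99
student=Wes: ✗
student=Priya: ✓ → 62
student=Sven: ✗
student=Jude: ✓ → 68
student=Mira: ✓ → 64
student=Noor: ✓ → 75
student=Hiro: ✗
student=Zane: ✗
student=Xiu: ✗
student=Vik: ✗
student=Kai: ✗
student=Uma: ✗
year_sum = 99 + 62 + 68 + 64 + 75 = 368
—
[year_sum2: year > 2 OR credits < 8]
student=Gus: ✓ → 99
student=Wes: ✗
student=Priya: ✓ → 62
student=Sven: ✗
student=Jude: ✓ → 68
student=Mira: ✓ → 64
student=Noor: ✓ → 75
student=Hiro: ✗
student=Zane: ✗
student=Xiu: ✗
student=Vik: ✗
student=Kai: ✓ → 36
student=Uma: ✗
year_sum2 = 99 + 62 + 68 + 64 + 75 + 36 = 404

credits_sum=210, year_sum=368, year_sum2=404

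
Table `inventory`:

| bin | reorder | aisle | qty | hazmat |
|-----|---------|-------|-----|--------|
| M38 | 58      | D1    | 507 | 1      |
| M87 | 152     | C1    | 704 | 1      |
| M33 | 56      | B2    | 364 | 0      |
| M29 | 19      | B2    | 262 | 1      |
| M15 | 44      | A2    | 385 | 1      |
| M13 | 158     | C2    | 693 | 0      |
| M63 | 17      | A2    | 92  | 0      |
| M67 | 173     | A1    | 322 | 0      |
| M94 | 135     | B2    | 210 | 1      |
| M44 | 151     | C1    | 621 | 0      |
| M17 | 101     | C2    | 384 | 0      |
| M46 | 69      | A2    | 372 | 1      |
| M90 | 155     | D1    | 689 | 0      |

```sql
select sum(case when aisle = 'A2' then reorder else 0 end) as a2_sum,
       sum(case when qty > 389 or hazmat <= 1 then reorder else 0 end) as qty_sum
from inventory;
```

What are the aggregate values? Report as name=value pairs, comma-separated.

a2_sum=130, qty_sum=1288

[a2_sum: aisle = 'A2']
bin=M38: ✗
bin=M87: ✗
bin=M33: ✗
bin=M29: ✗
bin=M15: ✓ → 44
bin=M13: ✗
bin=M63: ✓ → 17
bin=M67: ✗
bin=M94: ✗
bin=M44: ✗
bin=M17: ✗
bin=M46: ✓ → 69
bin=M90: ✗
a2_sum = 44 + 17 + 69 = 130
—
[qty_sum: qty > 389 or hazmat <= 1]
bin=M38: ✓ → 58
bin=M87: ✓ → 152
bin=M33: ✓ → 56
bin=M29: ✓ → 19
bin=M15: ✓ → 44
bin=M13: ✓ → 158
bin=M63: ✓ → 17
bin=M67: ✓ → 173
bin=M94: ✓ → 135
bin=M44: ✓ → 151
bin=M17: ✓ → 101
bin=M46: ✓ → 69
bin=M90: ✓ → 155
qty_sum = 58 + 152 + 56 + 19 + 44 + 158 + 17 + 173 + 135 + 151 + 101 + 69 + 155 = 1288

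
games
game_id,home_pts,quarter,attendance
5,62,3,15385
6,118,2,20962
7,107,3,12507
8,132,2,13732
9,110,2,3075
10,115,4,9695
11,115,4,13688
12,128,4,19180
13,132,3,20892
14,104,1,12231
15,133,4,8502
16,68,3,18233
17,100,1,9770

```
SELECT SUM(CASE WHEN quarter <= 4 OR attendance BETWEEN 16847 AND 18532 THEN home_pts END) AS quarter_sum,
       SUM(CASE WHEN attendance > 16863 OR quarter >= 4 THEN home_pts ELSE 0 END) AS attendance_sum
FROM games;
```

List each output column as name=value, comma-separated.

quarter_sum=1424, attendance_sum=809

[quarter_sum: quarter <= 4 OR attendance BETWEEN 16847 AND 18532]
game_id=5: ✓ → 62
game_id=6: ✓ → 118
game_id=7: ✓ → 107
game_id=8: ✓ → 132
game_id=9: ✓ → 110
game_id=10: ✓ → 115
game_id=11: ✓ → 115
game_id=12: ✓ → 128
game_id=13: ✓ → 132
game_id=14: ✓ → 104
game_id=15: ✓ → 133
game_id=16: ✓ → 68
game_id=17: ✓ → 100
quarter_sum = 62 + 118 + 107 + 132 + 110 + 115 + 115 + 128 + 132 + 104 + 133 + 68 + 100 = 1424
—
[attendance_sum: attendance > 16863 OR quarter >= 4]
game_id=5: ✗
game_id=6: ✓ → 118
game_id=7: ✗
game_id=8: ✗
game_id=9: ✗
game_id=10: ✓ → 115
game_id=11: ✓ → 115
game_id=12: ✓ → 128
game_id=13: ✓ → 132
game_id=14: ✗
game_id=15: ✓ → 133
game_id=16: ✓ → 68
game_id=17: ✗
attendance_sum = 118 + 115 + 115 + 128 + 132 + 133 + 68 = 809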